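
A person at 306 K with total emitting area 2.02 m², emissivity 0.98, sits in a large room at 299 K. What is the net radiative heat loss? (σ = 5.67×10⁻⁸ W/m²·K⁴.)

Q = εσA(T⁴ − T_s⁴). T⁴ − T_s⁴ = (306)⁴ − (299)⁴ = 8.77×10^9 − 7.99×10^9 = 7.75×10^8 K⁴.
Q = 0.98 × 5.67×10⁻⁸ × 2.02 × 7.75×10^8 = 87.0 W.

Q ≈ 87.0 W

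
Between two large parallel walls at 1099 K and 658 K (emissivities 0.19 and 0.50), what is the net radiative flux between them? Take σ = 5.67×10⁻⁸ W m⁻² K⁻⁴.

For two large parallel gray plates, q = σ(T₁⁴ − T₂⁴) / (1/ε₁ + 1/ε₂ − 1).
1/ε₁ + 1/ε₂ − 1 = 1/0.19 + 1/0.50 − 1 = 6.263.
T₁⁴ − T₂⁴ = 1.46×10^12 − 1.87×10^11 = 1.27×10^12 K⁴.
q = 5.67×10⁻⁸ × 1.27×10^12 / 6.263 = 11500 W/m².

q ≈ 11500 W/m²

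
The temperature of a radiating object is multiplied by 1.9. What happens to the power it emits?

P ∝ T⁴, so the power scales as (1.9)⁴ = 13.0.

factor ≈ 13.0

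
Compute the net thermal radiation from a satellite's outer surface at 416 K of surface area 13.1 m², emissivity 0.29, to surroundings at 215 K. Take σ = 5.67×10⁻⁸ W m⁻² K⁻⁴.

Q = εσA(T⁴ − T_s⁴). T⁴ − T_s⁴ = (416)⁴ − (215)⁴ = 2.99×10^10 − 2.14×10^9 = 2.78×10^10 K⁴.
Q = 0.29 × 5.67×10⁻⁸ × 13.1 × 2.78×10^10 = 5990 W.

Q ≈ 5990 W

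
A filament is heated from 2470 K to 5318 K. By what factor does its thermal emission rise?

P ∝ T⁴, so the ratio is (5318/2470)⁴ = (2.153)⁴ = 21.5.

ratio ≈ 21.5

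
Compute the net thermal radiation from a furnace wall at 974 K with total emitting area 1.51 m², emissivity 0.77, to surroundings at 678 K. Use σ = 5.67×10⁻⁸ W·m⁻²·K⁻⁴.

Q = εσA(T⁴ − T_s⁴). T⁴ − T_s⁴ = (974)⁴ − (678)⁴ = 9.00×10^11 − 2.11×10^11 = 6.89×10^11 K⁴.
Q = 0.77 × 5.67×10⁻⁸ × 1.51 × 6.89×10^11 = 45400 W.

Q ≈ 45400 W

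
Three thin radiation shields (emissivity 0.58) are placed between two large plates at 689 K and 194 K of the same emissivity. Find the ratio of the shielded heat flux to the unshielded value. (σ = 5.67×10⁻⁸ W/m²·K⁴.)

ratio ≈ 0.250

With N identical shields there are N+1 = 4 gaps in series, each with the same radiative resistance, so the flux falls to 1/(N+1) of its unshielded value.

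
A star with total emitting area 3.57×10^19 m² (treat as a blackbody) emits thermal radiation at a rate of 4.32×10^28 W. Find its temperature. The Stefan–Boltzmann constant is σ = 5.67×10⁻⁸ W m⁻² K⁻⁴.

T ≈ 12100 K

From P = σAT⁴, T = (P / σA)^(1/4) = (4.32×10^28 / (5.67×10⁻⁸ × 3.57×10^19))^(1/4).
T = (2.13×10^16)^(1/4) = 12100 K.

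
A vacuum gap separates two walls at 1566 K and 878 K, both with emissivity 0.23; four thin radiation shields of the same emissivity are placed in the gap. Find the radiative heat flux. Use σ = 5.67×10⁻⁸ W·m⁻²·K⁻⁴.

q ≈ 7990 W/m²

Each of the 5 gaps contributes resistance (2/ε − 1) = 2/0.23 − 1 = 7.696; total = 38.48.
q = σ(T₁⁴ − T₂⁴) / 38.48 = 5.67×10⁻⁸ × 5.42×10^12 / 38.48 = 7990 W/m².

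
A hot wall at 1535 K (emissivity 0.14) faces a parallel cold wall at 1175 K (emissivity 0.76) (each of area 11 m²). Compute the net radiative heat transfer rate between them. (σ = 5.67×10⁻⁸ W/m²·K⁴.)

For two large parallel gray plates, q = σ(T₁⁴ − T₂⁴) / (1/ε₁ + 1/ε₂ − 1).
1/ε₁ + 1/ε₂ − 1 = 1/0.14 + 1/0.76 − 1 = 7.459.
T₁⁴ − T₂⁴ = 5.55×10^12 − 1.91×10^12 = 3.65×10^12 K⁴.
q = 5.67×10⁻⁸ × 3.65×10^12 / 7.459 = 27700 W/m².
Q = q·A = 27700 × 11 = 3.05×10^5 W.

Q ≈ 3.05×10^5 W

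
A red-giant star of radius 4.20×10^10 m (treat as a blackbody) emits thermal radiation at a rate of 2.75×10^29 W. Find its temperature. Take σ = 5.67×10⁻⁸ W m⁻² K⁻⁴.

T ≈ 3850 K

A = 4πr² = 4π × (4.20×10^10)² = 2.22×10^22 m².
From P = σAT⁴, T = (P / σA)^(1/4) = (2.75×10^29 / (5.67×10⁻⁸ × 2.22×10^22))^(1/4).
T = (2.19×10^14)^(1/4) = 3850 K.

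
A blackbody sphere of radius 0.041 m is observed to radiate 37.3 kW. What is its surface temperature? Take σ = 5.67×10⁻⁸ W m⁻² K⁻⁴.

A = 4πr² = 4π × (0.041)² = 0.0211 m².
From P = σAT⁴, T = (P / σA)^(1/4) = (37300 / (5.67×10⁻⁸ × 0.0211))^(1/4).
T = (3.11×10^13)^(1/4) = 2360 K.

T ≈ 2360 K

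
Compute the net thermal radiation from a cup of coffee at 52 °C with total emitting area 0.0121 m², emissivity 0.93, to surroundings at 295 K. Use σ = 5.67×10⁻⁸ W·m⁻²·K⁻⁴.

Convert: 52 °C = 325 K.
Q = εσA(T⁴ − T_s⁴). T⁴ − T_s⁴ = (325)⁴ − (295)⁴ = 1.12×10^10 − 7.57×10^9 = 3.58×10^9 K⁴.
Q = 0.93 × 5.67×10⁻⁸ × 0.0121 × 3.58×10^9 = 2.29 W.

Q ≈ 2.29 W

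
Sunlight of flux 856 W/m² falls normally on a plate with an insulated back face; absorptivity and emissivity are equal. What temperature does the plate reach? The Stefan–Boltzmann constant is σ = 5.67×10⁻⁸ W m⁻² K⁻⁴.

T ≈ 351 K

Absorbed flux αS = emitted flux εσT⁴ (one radiating face); with α = ε, T = (S/σ)^(1/4).
T = (856 / 5.67×10⁻⁸)^(1/4) = (1.51×10^10)^(1/4).
T = 351 K.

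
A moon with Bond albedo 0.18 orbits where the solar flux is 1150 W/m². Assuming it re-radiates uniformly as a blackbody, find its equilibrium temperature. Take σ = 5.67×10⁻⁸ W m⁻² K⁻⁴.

T ≈ 254 K

Power absorbed = (1−a)S·πR²; power emitted = 4πR²σT⁴. Equating and cancelling πR²:
T = ((1−a)S / 4σ)^(1/4) = (943 / (4 × 5.67×10⁻⁸))^(1/4) = (4.16×10^9)^(1/4).
T = 254 K.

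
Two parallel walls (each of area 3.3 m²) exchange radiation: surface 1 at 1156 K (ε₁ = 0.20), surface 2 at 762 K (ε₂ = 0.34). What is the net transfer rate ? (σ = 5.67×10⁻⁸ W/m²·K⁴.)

For two large parallel gray plates, q = σ(T₁⁴ − T₂⁴) / (1/ε₁ + 1/ε₂ − 1).
1/ε₁ + 1/ε₂ − 1 = 1/0.20 + 1/0.34 − 1 = 6.941.
T₁⁴ − T₂⁴ = 1.79×10^12 − 3.37×10^11 = 1.45×10^12 K⁴.
q = 5.67×10⁻⁸ × 1.45×10^12 / 6.941 = 11800 W/m².
Q = q·A = 11800 × 3.3 = 39100 W.

Q ≈ 39100 W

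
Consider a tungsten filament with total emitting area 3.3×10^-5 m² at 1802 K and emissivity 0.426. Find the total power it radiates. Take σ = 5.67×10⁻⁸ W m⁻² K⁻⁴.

Stefan–Boltzmann: P = εσAT⁴ = 0.426 × 5.67×10⁻⁸ × 3.30×10^-5 × (1802)⁴ = 0.426 × 5.67×10⁻⁸ × 3.30×10^-5 × 1.05×10^13.
P = 8.40 W.

P ≈ 8.40 W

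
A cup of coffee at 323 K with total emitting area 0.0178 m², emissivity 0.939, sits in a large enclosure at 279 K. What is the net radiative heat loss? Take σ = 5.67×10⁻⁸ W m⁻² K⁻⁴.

Q = εσA(T⁴ − T_s⁴). T⁴ − T_s⁴ = (323)⁴ − (279)⁴ = 1.09×10^10 − 6.06×10^9 = 4.83×10^9 K⁴.
Q = 0.939 × 5.67×10⁻⁸ × 0.0178 × 4.83×10^9 = 4.57 W.

Q ≈ 4.57 W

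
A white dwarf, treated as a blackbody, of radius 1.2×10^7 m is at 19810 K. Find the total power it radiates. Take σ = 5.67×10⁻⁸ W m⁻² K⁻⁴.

A = 4πr² = 4π × (1.2×10^7)² = 1.81×10^15 m².
P = σAT⁴ = 5.67×10⁻⁸ × 1.81×10^15 × (19810)⁴ = 5.67×10⁻⁸ × 1.81×10^15 × 1.54×10^17.
P = 1.58×10^25 W.

P ≈ 1.58×10^25 W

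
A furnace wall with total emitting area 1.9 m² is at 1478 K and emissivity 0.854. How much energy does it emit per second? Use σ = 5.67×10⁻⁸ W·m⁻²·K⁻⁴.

P ≈ 4.39×10^5 W

Stefan–Boltzmann: P = εσAT⁴ = 0.854 × 5.67×10⁻⁸ × 1.90 × (1478)⁴ = 0.854 × 5.67×10⁻⁸ × 1.90 × 4.77×10^12.
P = 4.39×10^5 W.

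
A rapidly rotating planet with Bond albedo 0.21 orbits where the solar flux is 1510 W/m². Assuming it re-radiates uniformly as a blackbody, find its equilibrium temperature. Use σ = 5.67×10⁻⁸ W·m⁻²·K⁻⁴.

Power absorbed = (1−a)S·πR²; power emitted = 4πR²σT⁴. Equating and cancelling πR²:
T = ((1−a)S / 4σ)^(1/4) = (1190 / (4 × 5.67×10⁻⁸))^(1/4) = (5.26×10^9)^(1/4).
T = 269 K.

T ≈ 269 K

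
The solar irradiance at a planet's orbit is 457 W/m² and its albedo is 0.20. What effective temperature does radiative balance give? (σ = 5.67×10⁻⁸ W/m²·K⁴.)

Power absorbed = (1−a)S·πR²; power emitted = 4πR²σT⁴. Equating and cancelling πR²:
T = ((1−a)S / 4σ)^(1/4) = (366 / (4 × 5.67×10⁻⁸))^(1/4) = (1.61×10^9)^(1/4).
T = 200 K.

T ≈ 200 K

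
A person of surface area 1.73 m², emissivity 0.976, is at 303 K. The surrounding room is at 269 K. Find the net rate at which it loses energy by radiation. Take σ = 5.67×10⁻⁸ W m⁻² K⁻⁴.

Q = εσA(T⁴ − T_s⁴). T⁴ − T_s⁴ = (303)⁴ − (269)⁴ = 8.43×10^9 − 5.24×10^9 = 3.19×10^9 K⁴.
Q = 0.976 × 5.67×10⁻⁸ × 1.73 × 3.19×10^9 = 306 W.

Q ≈ 306 W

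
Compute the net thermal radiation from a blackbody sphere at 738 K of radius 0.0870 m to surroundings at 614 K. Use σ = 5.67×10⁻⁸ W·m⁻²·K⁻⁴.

Q ≈ 833 W

A = 4πr² = 4π × (0.0870)² = 0.0951 m².
Q = σA(T⁴ − T_s⁴). T⁴ − T_s⁴ = (738)⁴ − (614)⁴ = 2.97×10^11 − 1.42×10^11 = 1.55×10^11 K⁴.
Q = 5.67×10⁻⁸ × 0.0951 × 1.55×10^11 = 833 W.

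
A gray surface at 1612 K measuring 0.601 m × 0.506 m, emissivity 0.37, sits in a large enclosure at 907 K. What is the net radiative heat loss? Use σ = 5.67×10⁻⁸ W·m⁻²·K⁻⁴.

A = 0.601 × 0.506 = 0.304 m².
Q = εσA(T⁴ − T_s⁴). T⁴ − T_s⁴ = (1612)⁴ − (907)⁴ = 6.75×10^12 − 6.77×10^11 = 6.08×10^12 K⁴.
Q = 0.37 × 5.67×10⁻⁸ × 0.304 × 6.08×10^12 = 38800 W.

Q ≈ 38800 W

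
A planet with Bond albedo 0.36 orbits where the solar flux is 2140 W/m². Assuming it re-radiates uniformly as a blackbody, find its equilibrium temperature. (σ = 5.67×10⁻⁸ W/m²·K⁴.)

Power absorbed = (1−a)S·πR²; power emitted = 4πR²σT⁴. Equating and cancelling πR²:
T = ((1−a)S / 4σ)^(1/4) = (1370 / (4 × 5.67×10⁻⁸))^(1/4) = (6.04×10^9)^(1/4).
T = 279 K.

T ≈ 279 K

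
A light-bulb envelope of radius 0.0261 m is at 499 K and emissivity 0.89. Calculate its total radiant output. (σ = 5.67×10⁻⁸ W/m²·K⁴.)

P ≈ 26.8 W

A = 4πr² = 4π × (0.0261)² = 8.56×10^-3 m².
P = εσAT⁴ = 0.89 × 5.67×10⁻⁸ × 8.56×10^-3 × (499)⁴ = 0.89 × 5.67×10⁻⁸ × 8.56×10^-3 × 6.20×10^10.
P = 26.8 W.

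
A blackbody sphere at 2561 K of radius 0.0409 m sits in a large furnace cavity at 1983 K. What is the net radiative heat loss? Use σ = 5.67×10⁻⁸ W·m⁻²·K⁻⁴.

A = 4πr² = 4π × (0.0409)² = 0.0210 m².
Q = σA(T⁴ − T_s⁴). T⁴ − T_s⁴ = (2561)⁴ − (1983)⁴ = 4.30×10^13 − 1.55×10^13 = 2.76×10^13 K⁴.
Q = 5.67×10⁻⁸ × 0.0210 × 2.76×10^13 = 32800 W.

Q ≈ 32800 W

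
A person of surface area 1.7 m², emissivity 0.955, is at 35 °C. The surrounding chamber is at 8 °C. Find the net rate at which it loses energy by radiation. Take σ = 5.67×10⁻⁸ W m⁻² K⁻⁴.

Q ≈ 254 W

Convert: 35 °C = 308 K; 8 °C = 281 K.
Q = εσA(T⁴ − T_s⁴). T⁴ − T_s⁴ = (308)⁴ − (281)⁴ = 9.00×10^9 − 6.23×10^9 = 2.76×10^9 K⁴.
Q = 0.955 × 5.67×10⁻⁸ × 1.70 × 2.76×10^9 = 254 W.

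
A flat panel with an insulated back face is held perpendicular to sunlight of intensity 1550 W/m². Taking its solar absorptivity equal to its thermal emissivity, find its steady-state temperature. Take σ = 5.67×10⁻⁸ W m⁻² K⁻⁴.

T ≈ 407 K

Absorbed flux αS = emitted flux εσT⁴ (one radiating face); with α = ε, T = (S/σ)^(1/4).
T = (1550 / 5.67×10⁻⁸)^(1/4) = (2.73×10^10)^(1/4).
T = 407 K.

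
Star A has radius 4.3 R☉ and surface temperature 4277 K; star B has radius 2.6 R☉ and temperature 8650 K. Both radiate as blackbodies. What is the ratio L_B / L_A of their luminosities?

L_B/L_A ≈ 6.12

L = 4πR²σT⁴ ∝ R²T⁴, so L_B/L_A = (2.6/4.3)² × (8650/4277)⁴ = 0.366 × 16.7 = 6.12.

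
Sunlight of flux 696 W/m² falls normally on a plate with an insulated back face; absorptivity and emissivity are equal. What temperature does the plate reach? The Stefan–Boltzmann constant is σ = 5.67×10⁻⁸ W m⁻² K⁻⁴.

T ≈ 333 K

Absorbed flux αS = emitted flux εσT⁴ (one radiating face); with α = ε, T = (S/σ)^(1/4).
T = (696 / 5.67×10⁻⁸)^(1/4) = (1.23×10^10)^(1/4).
T = 333 K.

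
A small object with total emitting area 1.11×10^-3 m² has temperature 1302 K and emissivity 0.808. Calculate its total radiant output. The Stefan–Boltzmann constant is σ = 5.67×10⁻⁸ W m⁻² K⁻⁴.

Stefan–Boltzmann: P = εσAT⁴ = 0.808 × 5.67×10⁻⁸ × 1.11×10^-3 × (1302)⁴ = 0.808 × 5.67×10⁻⁸ × 1.11×10^-3 × 2.87×10^12.
P = 146 W.

P ≈ 146 W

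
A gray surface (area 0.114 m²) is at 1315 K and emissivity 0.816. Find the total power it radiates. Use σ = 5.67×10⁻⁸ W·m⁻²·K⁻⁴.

P ≈ 15800 W

Stefan–Boltzmann: P = εσAT⁴ = 0.816 × 5.67×10⁻⁸ × 0.114 × (1315)⁴ = 0.816 × 5.67×10⁻⁸ × 0.114 × 2.99×10^12.
P = 15800 W.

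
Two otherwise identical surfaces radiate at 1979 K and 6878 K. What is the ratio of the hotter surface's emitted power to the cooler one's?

ratio ≈ 146

P ∝ T⁴, so the ratio is (6878/1979)⁴ = (3.475)⁴ = 146.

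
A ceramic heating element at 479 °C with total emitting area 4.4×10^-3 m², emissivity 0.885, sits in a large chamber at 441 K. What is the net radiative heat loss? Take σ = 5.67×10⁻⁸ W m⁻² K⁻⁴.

Q ≈ 62.3 W

Convert: 479 °C = 752 K.
Q = εσA(T⁴ − T_s⁴). T⁴ − T_s⁴ = (752)⁴ − (441)⁴ = 3.20×10^11 − 3.78×10^10 = 2.82×10^11 K⁴.
Q = 0.885 × 5.67×10⁻⁸ × 4.40×10^-3 × 2.82×10^11 = 62.3 W.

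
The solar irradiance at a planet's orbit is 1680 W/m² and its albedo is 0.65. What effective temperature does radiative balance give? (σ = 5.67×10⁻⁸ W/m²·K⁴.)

Power absorbed = (1−a)S·πR²; power emitted = 4πR²σT⁴. Equating and cancelling πR²:
T = ((1−a)S / 4σ)^(1/4) = (588 / (4 × 5.67×10⁻⁸))^(1/4) = (2.59×10^9)^(1/4).
T = 226 K.

T ≈ 226 K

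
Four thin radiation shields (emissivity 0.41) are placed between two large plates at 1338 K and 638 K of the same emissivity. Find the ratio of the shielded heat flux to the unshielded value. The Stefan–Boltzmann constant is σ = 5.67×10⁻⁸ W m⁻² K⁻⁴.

ratio ≈ 0.200

With N identical shields there are N+1 = 5 gaps in series, each with the same radiative resistance, so the flux falls to 1/(N+1) of its unshielded value.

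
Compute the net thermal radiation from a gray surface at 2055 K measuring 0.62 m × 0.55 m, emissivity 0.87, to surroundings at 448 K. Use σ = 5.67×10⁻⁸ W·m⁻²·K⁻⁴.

Q ≈ 2.99×10^5 W

A = 0.62 × 0.55 = 0.341 m².
Q = εσA(T⁴ − T_s⁴). T⁴ − T_s⁴ = (2055)⁴ − (448)⁴ = 1.78×10^13 − 4.03×10^10 = 1.78×10^13 K⁴.
Q = 0.87 × 5.67×10⁻⁸ × 0.341 × 1.78×10^13 = 2.99×10^5 W.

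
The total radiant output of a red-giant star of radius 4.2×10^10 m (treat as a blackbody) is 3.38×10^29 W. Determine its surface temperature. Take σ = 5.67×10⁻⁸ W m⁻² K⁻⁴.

T ≈ 4050 K

A = 4πr² = 4π × (4.2×10^10)² = 2.22×10^22 m².
From P = σAT⁴, T = (P / σA)^(1/4) = (3.38×10^29 / (5.67×10⁻⁸ × 2.22×10^22))^(1/4).
T = (2.69×10^14)^(1/4) = 4050 K.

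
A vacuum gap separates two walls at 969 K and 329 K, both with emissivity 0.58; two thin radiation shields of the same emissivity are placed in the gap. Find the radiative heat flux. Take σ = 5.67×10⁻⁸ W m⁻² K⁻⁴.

Each of the 3 gaps contributes resistance (2/ε − 1) = 2/0.58 − 1 = 2.448; total = 7.345.
q = σ(T₁⁴ − T₂⁴) / 7.345 = 5.67×10⁻⁸ × 8.70×10^11 / 7.345 = 6720 W/m².

q ≈ 6720 W/m²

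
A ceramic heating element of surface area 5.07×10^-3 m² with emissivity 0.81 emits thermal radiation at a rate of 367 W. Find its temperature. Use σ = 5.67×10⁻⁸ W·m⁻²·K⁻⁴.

From P = εσAT⁴, T = (P / εσA)^(1/4) = (367 / (0.81 × 5.67×10⁻⁸ × 5.07×10^-3))^(1/4).
T = (1.58×10^12)^(1/4) = 1120 K.

T ≈ 1120 K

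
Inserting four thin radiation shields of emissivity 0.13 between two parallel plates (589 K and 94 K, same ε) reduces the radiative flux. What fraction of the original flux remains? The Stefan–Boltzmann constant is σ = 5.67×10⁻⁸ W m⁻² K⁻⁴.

ratio ≈ 0.200

With N identical shields there are N+1 = 5 gaps in series, each with the same radiative resistance, so the flux falls to 1/(N+1) of its unshielded value.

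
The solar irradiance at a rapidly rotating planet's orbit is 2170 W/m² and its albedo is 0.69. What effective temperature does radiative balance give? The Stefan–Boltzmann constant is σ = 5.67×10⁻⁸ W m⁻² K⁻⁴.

Power absorbed = (1−a)S·πR²; power emitted = 4πR²σT⁴. Equating and cancelling πR²:
T = ((1−a)S / 4σ)^(1/4) = (673 / (4 × 5.67×10⁻⁸))^(1/4) = (2.97×10^9)^(1/4).
T = 233 K.

T ≈ 233 K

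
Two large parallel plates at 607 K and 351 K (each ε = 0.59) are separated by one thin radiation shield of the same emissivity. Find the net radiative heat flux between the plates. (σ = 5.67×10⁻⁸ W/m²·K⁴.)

q ≈ 1430 W/m²

Each of the 2 gaps contributes resistance (2/ε − 1) = 2/0.59 − 1 = 2.390; total = 4.780.
q = σ(T₁⁴ − T₂⁴) / 4.780 = 5.67×10⁻⁸ × 1.21×10^11 / 4.780 = 1430 W/m².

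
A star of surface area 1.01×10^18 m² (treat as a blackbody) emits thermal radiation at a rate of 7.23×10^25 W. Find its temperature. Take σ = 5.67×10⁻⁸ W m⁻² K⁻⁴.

From P = σAT⁴, T = (P / σA)^(1/4) = (7.23×10^25 / (5.67×10⁻⁸ × 1.01×10^18))^(1/4).
T = (1.26×10^15)^(1/4) = 5960 K.

T ≈ 5960 K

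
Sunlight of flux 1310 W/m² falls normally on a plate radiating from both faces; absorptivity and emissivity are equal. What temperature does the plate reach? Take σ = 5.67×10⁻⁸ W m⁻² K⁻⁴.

Absorbed flux αS = emitted flux 2εσT⁴ per unit area; with α = ε this gives T = (S/2σ)^(1/4).
T = (1310 / (2 × 5.67×10⁻⁸))^(1/4) = (1.16×10^10)^(1/4).
T = 328 K.

T ≈ 328 K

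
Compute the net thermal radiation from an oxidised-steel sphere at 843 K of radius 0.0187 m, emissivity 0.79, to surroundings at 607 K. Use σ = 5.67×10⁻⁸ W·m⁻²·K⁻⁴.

Q ≈ 72.7 W

A = 4πr² = 4π × (0.0187)² = 4.39×10^-3 m².
Q = εσA(T⁴ − T_s⁴). T⁴ − T_s⁴ = (843)⁴ − (607)⁴ = 5.05×10^11 − 1.36×10^11 = 3.69×10^11 K⁴.
Q = 0.79 × 5.67×10⁻⁸ × 4.39×10^-3 × 3.69×10^11 = 72.7 W.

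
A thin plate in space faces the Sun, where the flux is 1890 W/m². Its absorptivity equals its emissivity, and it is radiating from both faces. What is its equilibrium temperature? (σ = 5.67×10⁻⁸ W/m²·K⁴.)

Absorbed flux αS = emitted flux 2εσT⁴ per unit area; with α = ε this gives T = (S/2σ)^(1/4).
T = (1890 / (2 × 5.67×10⁻⁸))^(1/4) = (1.67×10^10)^(1/4).
T = 359 K.

T ≈ 359 K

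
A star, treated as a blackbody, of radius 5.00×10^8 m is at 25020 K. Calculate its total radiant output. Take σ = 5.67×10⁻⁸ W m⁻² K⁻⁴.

P ≈ 6.98×10^28 W

A = 4πr² = 4π × (5.00×10^8)² = 3.14×10^18 m².
P = σAT⁴ = 5.67×10⁻⁸ × 3.14×10^18 × (25020)⁴ = 5.67×10⁻⁸ × 3.14×10^18 × 3.92×10^17.
P = 6.98×10^28 W.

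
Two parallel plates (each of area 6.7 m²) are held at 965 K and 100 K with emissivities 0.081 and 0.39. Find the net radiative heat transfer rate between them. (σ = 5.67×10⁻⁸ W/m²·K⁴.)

Q ≈ 23700 W

For two large parallel gray plates, q = σ(T₁⁴ − T₂⁴) / (1/ε₁ + 1/ε₂ − 1).
1/ε₁ + 1/ε₂ − 1 = 1/0.081 + 1/0.39 − 1 = 13.91.
T₁⁴ − T₂⁴ = 8.67×10^11 − 1.00×10^8 = 8.67×10^11 K⁴.
q = 5.67×10⁻⁸ × 8.67×10^11 / 13.91 = 3530 W/m².
Q = q·A = 3530 × 6.7 = 23700 W.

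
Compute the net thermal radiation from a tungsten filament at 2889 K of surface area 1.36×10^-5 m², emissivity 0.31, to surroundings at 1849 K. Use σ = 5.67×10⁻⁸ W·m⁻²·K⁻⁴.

Q = εσA(T⁴ − T_s⁴). T⁴ − T_s⁴ = (2889)⁴ − (1849)⁴ = 6.97×10^13 − 1.17×10^13 = 5.80×10^13 K⁴.
Q = 0.31 × 5.67×10⁻⁸ × 1.36×10^-5 × 5.80×10^13 = 13.9 W.

Q ≈ 13.9 W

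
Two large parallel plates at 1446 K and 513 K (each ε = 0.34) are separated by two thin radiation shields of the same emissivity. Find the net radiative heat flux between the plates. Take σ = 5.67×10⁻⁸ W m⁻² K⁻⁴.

q ≈ 16700 W/m²

Each of the 3 gaps contributes resistance (2/ε − 1) = 2/0.34 − 1 = 4.882; total = 14.65.
q = σ(T₁⁴ − T₂⁴) / 14.65 = 5.67×10⁻⁸ × 4.30×10^12 / 14.65 = 16700 W/m².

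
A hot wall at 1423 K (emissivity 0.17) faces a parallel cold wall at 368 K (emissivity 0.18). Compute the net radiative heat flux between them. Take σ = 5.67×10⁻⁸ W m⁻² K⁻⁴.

q ≈ 22200 W/m²

For two large parallel gray plates, q = σ(T₁⁴ − T₂⁴) / (1/ε₁ + 1/ε₂ − 1).
1/ε₁ + 1/ε₂ − 1 = 1/0.17 + 1/0.18 − 1 = 10.44.
T₁⁴ − T₂⁴ = 4.10×10^12 − 1.83×10^10 = 4.08×10^12 K⁴.
q = 5.67×10⁻⁸ × 4.08×10^12 / 10.44 = 22200 W/m².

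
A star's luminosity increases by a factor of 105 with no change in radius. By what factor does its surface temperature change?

factor ≈ 3.20

P ∝ T⁴ ⇒ T ∝ P^(1/4), so T scales by (105)^(1/4) = 3.20.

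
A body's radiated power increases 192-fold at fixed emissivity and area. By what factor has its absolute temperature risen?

P ∝ T⁴ ⇒ T ∝ P^(1/4), so T scales by (192)^(1/4) = 3.72.

factor ≈ 3.72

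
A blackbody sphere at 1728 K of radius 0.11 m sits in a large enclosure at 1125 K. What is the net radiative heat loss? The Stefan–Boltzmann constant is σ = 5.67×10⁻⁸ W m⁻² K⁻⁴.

Q ≈ 63100 W

A = 4πr² = 4π × (0.11)² = 0.152 m².
Q = σA(T⁴ − T_s⁴). T⁴ − T_s⁴ = (1728)⁴ − (1125)⁴ = 8.92×10^12 − 1.60×10^12 = 7.31×10^12 K⁴.
Q = 5.67×10⁻⁸ × 0.152 × 7.31×10^12 = 63100 W.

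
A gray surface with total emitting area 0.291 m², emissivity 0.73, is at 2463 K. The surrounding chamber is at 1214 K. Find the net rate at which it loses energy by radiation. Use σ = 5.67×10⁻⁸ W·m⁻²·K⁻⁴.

Q = εσA(T⁴ − T_s⁴). T⁴ − T_s⁴ = (2463)⁴ − (1214)⁴ = 3.68×10^13 − 2.17×10^12 = 3.46×10^13 K⁴.
Q = 0.73 × 5.67×10⁻⁸ × 0.291 × 3.46×10^13 = 4.17×10^5 W.

Q ≈ 4.17×10^5 W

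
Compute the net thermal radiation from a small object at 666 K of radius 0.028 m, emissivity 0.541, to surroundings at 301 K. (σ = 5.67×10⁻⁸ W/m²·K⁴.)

Q ≈ 57.0 W

A = 4πr² = 4π × (0.028)² = 9.85×10^-3 m².
Q = εσA(T⁴ − T_s⁴). T⁴ − T_s⁴ = (666)⁴ − (301)⁴ = 1.97×10^11 − 8.21×10^9 = 1.89×10^11 K⁴.
Q = 0.541 × 5.67×10⁻⁸ × 9.85×10^-3 × 1.89×10^11 = 57.0 W.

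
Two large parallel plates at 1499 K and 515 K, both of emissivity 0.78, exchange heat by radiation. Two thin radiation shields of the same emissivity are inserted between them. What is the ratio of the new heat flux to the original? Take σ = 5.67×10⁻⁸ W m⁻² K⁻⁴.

With N identical shields there are N+1 = 3 gaps in series, each with the same radiative resistance, so the flux falls to 1/(N+1) of its unshielded value.

ratio ≈ 0.333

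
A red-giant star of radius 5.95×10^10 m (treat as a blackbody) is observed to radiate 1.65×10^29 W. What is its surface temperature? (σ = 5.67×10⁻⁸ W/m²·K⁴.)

T ≈ 2840 K

A = 4πr² = 4π × (5.95×10^10)² = 4.45×10^22 m².
From P = σAT⁴, T = (P / σA)^(1/4) = (1.65×10^29 / (5.67×10⁻⁸ × 4.45×10^22))^(1/4).
T = (6.54×10^13)^(1/4) = 2840 K.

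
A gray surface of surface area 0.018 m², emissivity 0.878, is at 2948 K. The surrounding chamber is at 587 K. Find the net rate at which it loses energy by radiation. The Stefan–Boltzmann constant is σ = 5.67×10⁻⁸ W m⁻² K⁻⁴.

Q ≈ 67600 W

Q = εσA(T⁴ − T_s⁴). T⁴ − T_s⁴ = (2948)⁴ − (587)⁴ = 7.55×10^13 − 1.19×10^11 = 7.54×10^13 K⁴.
Q = 0.878 × 5.67×10⁻⁸ × 0.0180 × 7.54×10^13 = 67600 W.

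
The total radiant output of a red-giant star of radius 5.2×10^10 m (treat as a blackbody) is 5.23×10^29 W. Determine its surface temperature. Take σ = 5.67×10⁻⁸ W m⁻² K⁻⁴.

T ≈ 4060 K

A = 4πr² = 4π × (5.2×10^10)² = 3.40×10^22 m².
From P = σAT⁴, T = (P / σA)^(1/4) = (5.23×10^29 / (5.67×10⁻⁸ × 3.40×10^22))^(1/4).
T = (2.71×10^14)^(1/4) = 4060 K.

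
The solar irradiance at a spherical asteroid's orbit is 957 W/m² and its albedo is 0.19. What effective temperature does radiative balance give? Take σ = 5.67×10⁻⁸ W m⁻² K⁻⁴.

Power absorbed = (1−a)S·πR²; power emitted = 4πR²σT⁴. Equating and cancelling πR²:
T = ((1−a)S / 4σ)^(1/4) = (775 / (4 × 5.67×10⁻⁸))^(1/4) = (3.42×10^9)^(1/4).
T = 242 K.

T ≈ 242 K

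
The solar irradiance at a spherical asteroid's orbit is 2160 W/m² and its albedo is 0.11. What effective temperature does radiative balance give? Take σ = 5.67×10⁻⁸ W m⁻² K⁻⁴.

T ≈ 303 K

Power absorbed = (1−a)S·πR²; power emitted = 4πR²σT⁴. Equating and cancelling πR²:
T = ((1−a)S / 4σ)^(1/4) = (1920 / (4 × 5.67×10⁻⁸))^(1/4) = (8.48×10^9)^(1/4).
T = 303 K.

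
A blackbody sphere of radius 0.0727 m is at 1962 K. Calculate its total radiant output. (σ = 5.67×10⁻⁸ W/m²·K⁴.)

P ≈ 55800 W

A = 4πr² = 4π × (0.0727)² = 0.0664 m².
P = σAT⁴ = 5.67×10⁻⁸ × 0.0664 × (1962)⁴ = 5.67×10⁻⁸ × 0.0664 × 1.48×10^13.
P = 55800 W.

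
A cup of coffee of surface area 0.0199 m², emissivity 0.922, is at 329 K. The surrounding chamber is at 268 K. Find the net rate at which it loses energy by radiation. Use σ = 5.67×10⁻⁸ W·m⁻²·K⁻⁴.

Q = εσA(T⁴ − T_s⁴). T⁴ − T_s⁴ = (329)⁴ − (268)⁴ = 1.17×10^10 − 5.16×10^9 = 6.56×10^9 K⁴.
Q = 0.922 × 5.67×10⁻⁸ × 0.0199 × 6.56×10^9 = 6.82 W.

Q ≈ 6.82 W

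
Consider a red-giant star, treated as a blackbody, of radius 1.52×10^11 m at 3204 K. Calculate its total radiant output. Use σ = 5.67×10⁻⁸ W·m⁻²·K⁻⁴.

P ≈ 1.73×10^30 W

A = 4πr² = 4π × (1.52×10^11)² = 2.90×10^23 m².
P = σAT⁴ = 5.67×10⁻⁸ × 2.90×10^23 × (3204)⁴ = 5.67×10⁻⁸ × 2.90×10^23 × 1.05×10^14.
P = 1.73×10^30 W.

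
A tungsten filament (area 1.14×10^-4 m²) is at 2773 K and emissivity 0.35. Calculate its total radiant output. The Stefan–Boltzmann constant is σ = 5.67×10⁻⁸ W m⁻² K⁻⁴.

Stefan–Boltzmann: P = εσAT⁴ = 0.35 × 5.67×10⁻⁸ × 1.14×10^-4 × (2773)⁴ = 0.35 × 5.67×10⁻⁸ × 1.14×10^-4 × 5.91×10^13.
P = 134 W.

P ≈ 134 W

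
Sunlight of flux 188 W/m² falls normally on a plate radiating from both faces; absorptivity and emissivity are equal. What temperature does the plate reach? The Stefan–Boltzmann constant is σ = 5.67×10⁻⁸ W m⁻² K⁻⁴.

T ≈ 202 K

Absorbed flux αS = emitted flux 2εσT⁴ per unit area; with α = ε this gives T = (S/2σ)^(1/4).
T = (188 / (2 × 5.67×10⁻⁸))^(1/4) = (1.66×10^9)^(1/4).
T = 202 K.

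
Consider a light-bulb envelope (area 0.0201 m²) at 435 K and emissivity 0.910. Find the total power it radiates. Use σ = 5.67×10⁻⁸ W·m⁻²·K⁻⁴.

P = εσAT⁴ = 0.910 × 5.67×10⁻⁸ × 0.0201 × (435)⁴ = 0.910 × 5.67×10⁻⁸ × 0.0201 × 3.58×10^10.
P = 37.1 W.

P ≈ 37.1 W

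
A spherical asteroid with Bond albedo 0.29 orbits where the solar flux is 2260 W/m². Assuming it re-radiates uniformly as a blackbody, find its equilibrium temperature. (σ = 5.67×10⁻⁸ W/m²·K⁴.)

Power absorbed = (1−a)S·πR²; power emitted = 4πR²σT⁴. Equating and cancelling πR²:
T = ((1−a)S / 4σ)^(1/4) = (1600 / (4 × 5.67×10⁻⁸))^(1/4) = (7.07×10^9)^(1/4).
T = 290 K.

T ≈ 290 K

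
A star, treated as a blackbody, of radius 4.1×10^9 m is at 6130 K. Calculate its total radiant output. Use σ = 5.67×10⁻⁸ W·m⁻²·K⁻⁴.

P ≈ 1.69×10^28 W

A = 4πr² = 4π × (4.1×10^9)² = 2.11×10^20 m².
P = σAT⁴ = 5.67×10⁻⁸ × 2.11×10^20 × (6130)⁴ = 5.67×10⁻⁸ × 2.11×10^20 × 1.41×10^15.
P = 1.69×10^28 W.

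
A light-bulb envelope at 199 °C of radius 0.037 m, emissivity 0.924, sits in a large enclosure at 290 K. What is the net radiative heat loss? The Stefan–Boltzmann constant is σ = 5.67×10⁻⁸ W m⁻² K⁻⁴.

Q ≈ 38.4 W

A = 4πr² = 4π × (0.037)² = 0.0172 m².
Convert: 199 °C = 472 K.
Q = εσA(T⁴ − T_s⁴). T⁴ − T_s⁴ = (472)⁴ − (290)⁴ = 4.96×10^10 − 7.07×10^9 = 4.26×10^10 K⁴.
Q = 0.924 × 5.67×10⁻⁸ × 0.0172 × 4.26×10^10 = 38.4 W.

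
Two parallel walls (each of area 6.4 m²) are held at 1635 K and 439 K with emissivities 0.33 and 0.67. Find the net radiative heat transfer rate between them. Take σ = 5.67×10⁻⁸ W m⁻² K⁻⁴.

Q ≈ 7.32×10^5 W

For two large parallel gray plates, q = σ(T₁⁴ − T₂⁴) / (1/ε₁ + 1/ε₂ − 1).
1/ε₁ + 1/ε₂ − 1 = 1/0.33 + 1/0.67 − 1 = 3.523.
T₁⁴ − T₂⁴ = 7.15×10^12 − 3.71×10^10 = 7.11×10^12 K⁴.
q = 5.67×10⁻⁸ × 7.11×10^12 / 3.523 = 1.14×10^5 W/m².
Q = q·A = 1.14×10^5 × 6.4 = 7.32×10^5 W.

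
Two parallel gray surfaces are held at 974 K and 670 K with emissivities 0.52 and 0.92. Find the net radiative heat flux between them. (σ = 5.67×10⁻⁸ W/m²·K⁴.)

q ≈ 19700 W/m²

For two large parallel gray plates, q = σ(T₁⁴ − T₂⁴) / (1/ε₁ + 1/ε₂ − 1).
1/ε₁ + 1/ε₂ − 1 = 1/0.52 + 1/0.92 − 1 = 2.010.
T₁⁴ − T₂⁴ = 9.00×10^11 − 2.02×10^11 = 6.98×10^11 K⁴.
q = 5.67×10⁻⁸ × 6.98×10^11 / 2.010 = 19700 W/m².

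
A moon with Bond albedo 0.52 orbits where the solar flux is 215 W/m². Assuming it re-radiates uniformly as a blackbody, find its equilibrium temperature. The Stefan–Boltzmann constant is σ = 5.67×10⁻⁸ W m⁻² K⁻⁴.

T ≈ 146 K

Power absorbed = (1−a)S·πR²; power emitted = 4πR²σT⁴. Equating and cancelling πR²:
T = ((1−a)S / 4σ)^(1/4) = (103 / (4 × 5.67×10⁻⁸))^(1/4) = (4.55×10^8)^(1/4).
T = 146 K.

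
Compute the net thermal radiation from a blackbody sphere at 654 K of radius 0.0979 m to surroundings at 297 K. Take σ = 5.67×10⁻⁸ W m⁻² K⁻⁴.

Q ≈ 1200 W

A = 4πr² = 4π × (0.0979)² = 0.120 m².
Q = σA(T⁴ − T_s⁴). T⁴ − T_s⁴ = (654)⁴ − (297)⁴ = 1.83×10^11 − 7.78×10^9 = 1.75×10^11 K⁴.
Q = 5.67×10⁻⁸ × 0.120 × 1.75×10^11 = 1200 W.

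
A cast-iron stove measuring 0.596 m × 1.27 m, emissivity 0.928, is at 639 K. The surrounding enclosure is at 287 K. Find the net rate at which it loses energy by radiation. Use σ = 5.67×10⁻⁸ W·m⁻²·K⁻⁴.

A = 0.596 × 1.27 = 0.757 m².
Q = εσA(T⁴ − T_s⁴). T⁴ − T_s⁴ = (639)⁴ − (287)⁴ = 1.67×10^11 − 6.78×10^9 = 1.60×10^11 K⁴.
Q = 0.928 × 5.67×10⁻⁸ × 0.757 × 1.60×10^11 = 6370 W.

Q ≈ 6370 W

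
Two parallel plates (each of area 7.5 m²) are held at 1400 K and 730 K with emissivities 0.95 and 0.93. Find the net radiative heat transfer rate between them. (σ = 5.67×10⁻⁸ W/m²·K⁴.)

For two large parallel gray plates, q = σ(T₁⁴ − T₂⁴) / (1/ε₁ + 1/ε₂ − 1).
1/ε₁ + 1/ε₂ − 1 = 1/0.95 + 1/0.93 − 1 = 1.128.
T₁⁴ − T₂⁴ = 3.84×10^12 − 2.84×10^11 = 3.56×10^12 K⁴.
q = 5.67×10⁻⁸ × 3.56×10^12 / 1.128 = 1.79×10^5 W/m².
Q = q·A = 1.79×10^5 × 7.5 = 1.34×10^6 W.

Q ≈ 1.34×10^6 W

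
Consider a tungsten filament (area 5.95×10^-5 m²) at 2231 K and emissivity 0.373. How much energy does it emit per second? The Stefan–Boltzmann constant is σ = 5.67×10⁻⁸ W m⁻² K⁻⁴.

Stefan–Boltzmann: P = εσAT⁴ = 0.373 × 5.67×10⁻⁸ × 5.95×10^-5 × (2231)⁴ = 0.373 × 5.67×10⁻⁸ × 5.95×10^-5 × 2.48×10^13.
P = 31.2 W.

P ≈ 31.2 W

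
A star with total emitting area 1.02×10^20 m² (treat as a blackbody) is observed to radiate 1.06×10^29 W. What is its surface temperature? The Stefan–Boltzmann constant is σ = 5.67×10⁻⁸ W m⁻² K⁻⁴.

From P = σAT⁴, T = (P / σA)^(1/4) = (1.06×10^29 / (5.67×10⁻⁸ × 1.02×10^20))^(1/4).
T = (1.83×10^16)^(1/4) = 11600 K.

T ≈ 11600 K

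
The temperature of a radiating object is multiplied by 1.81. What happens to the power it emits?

P ∝ T⁴, so the power scales as (1.81)⁴ = 10.7.

factor ≈ 10.7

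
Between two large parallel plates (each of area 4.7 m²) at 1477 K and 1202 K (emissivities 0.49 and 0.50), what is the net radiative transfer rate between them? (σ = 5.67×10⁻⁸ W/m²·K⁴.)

Q ≈ 2.34×10^5 W

For two large parallel gray plates, q = σ(T₁⁴ − T₂⁴) / (1/ε₁ + 1/ε₂ − 1).
1/ε₁ + 1/ε₂ − 1 = 1/0.49 + 1/0.50 − 1 = 3.041.
T₁⁴ − T₂⁴ = 4.76×10^12 − 2.09×10^12 = 2.67×10^12 K⁴.
q = 5.67×10⁻⁸ × 2.67×10^12 / 3.041 = 49800 W/m².
Q = q·A = 49800 × 4.7 = 2.34×10^5 W.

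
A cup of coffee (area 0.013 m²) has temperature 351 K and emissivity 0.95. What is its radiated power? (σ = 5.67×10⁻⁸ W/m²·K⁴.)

P = εσAT⁴ = 0.95 × 5.67×10⁻⁸ × 0.0130 × (351)⁴ = 0.95 × 5.67×10⁻⁸ × 0.0130 × 1.52×10^10.
P = 10.6 W.

P ≈ 10.6 W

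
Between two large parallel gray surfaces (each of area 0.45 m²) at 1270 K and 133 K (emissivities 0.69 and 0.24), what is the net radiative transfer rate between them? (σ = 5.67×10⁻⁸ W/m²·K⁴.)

Q ≈ 14400 W

For two large parallel gray plates, q = σ(T₁⁴ − T₂⁴) / (1/ε₁ + 1/ε₂ − 1).
1/ε₁ + 1/ε₂ − 1 = 1/0.69 + 1/0.24 − 1 = 4.616.
T₁⁴ − T₂⁴ = 2.60×10^12 − 3.13×10^8 = 2.60×10^12 K⁴.
q = 5.67×10⁻⁸ × 2.60×10^12 / 4.616 = 32000 W/m².
Q = q·A = 32000 × 0.45 = 14400 W.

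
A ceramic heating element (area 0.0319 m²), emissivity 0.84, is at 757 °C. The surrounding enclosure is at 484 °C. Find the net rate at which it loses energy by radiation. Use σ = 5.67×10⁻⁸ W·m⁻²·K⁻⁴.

Q ≈ 1210 W

Convert: 757 °C = 1030 K; 484 °C = 757 K.
Q = εσA(T⁴ − T_s⁴). T⁴ − T_s⁴ = (1030)⁴ − (757)⁴ = 1.13×10^12 − 3.28×10^11 = 7.97×10^11 K⁴.
Q = 0.84 × 5.67×10⁻⁸ × 0.0319 × 7.97×10^11 = 1210 W.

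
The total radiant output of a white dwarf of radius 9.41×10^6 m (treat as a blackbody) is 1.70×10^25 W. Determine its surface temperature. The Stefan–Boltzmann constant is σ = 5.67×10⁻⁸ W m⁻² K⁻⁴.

A = 4πr² = 4π × (9.41×10^6)² = 1.11×10^15 m².
From P = σAT⁴, T = (P / σA)^(1/4) = (1.70×10^25 / (5.67×10⁻⁸ × 1.11×10^15))^(1/4).
T = (2.69×10^17)^(1/4) = 22800 K.

T ≈ 22800 K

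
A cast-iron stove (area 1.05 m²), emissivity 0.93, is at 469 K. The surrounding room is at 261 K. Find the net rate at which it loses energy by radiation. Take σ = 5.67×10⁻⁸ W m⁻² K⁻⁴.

Q ≈ 2420 W

Q = εσA(T⁴ − T_s⁴). T⁴ − T_s⁴ = (469)⁴ − (261)⁴ = 4.84×10^10 − 4.64×10^9 = 4.37×10^10 K⁴.
Q = 0.93 × 5.67×10⁻⁸ × 1.05 × 4.37×10^10 = 2420 W.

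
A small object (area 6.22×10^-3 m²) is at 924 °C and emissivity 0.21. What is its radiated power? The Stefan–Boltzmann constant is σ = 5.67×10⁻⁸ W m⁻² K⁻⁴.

P ≈ 152 W

924 °C = 1197 K.
Stefan–Boltzmann: P = εσAT⁴ = 0.21 × 5.67×10⁻⁸ × 6.22×10^-3 × (1197)⁴ = 0.21 × 5.67×10⁻⁸ × 6.22×10^-3 × 2.05×10^12.
P = 152 W.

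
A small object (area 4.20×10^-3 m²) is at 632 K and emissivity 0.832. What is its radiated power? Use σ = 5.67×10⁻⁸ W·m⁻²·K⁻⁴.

P ≈ 31.6 W

P = εσAT⁴ = 0.832 × 5.67×10⁻⁸ × 4.20×10^-3 × (632)⁴ = 0.832 × 5.67×10⁻⁸ × 4.20×10^-3 × 1.60×10^11.
P = 31.6 W.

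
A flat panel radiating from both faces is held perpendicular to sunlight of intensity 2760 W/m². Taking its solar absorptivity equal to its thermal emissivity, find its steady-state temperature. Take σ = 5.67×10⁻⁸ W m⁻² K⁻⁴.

T ≈ 395 K

Absorbed flux αS = emitted flux 2εσT⁴ per unit area; with α = ε this gives T = (S/2σ)^(1/4).
T = (2760 / (2 × 5.67×10⁻⁸))^(1/4) = (2.43×10^10)^(1/4).
T = 395 K.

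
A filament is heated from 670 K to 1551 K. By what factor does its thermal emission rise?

ratio ≈ 28.7

P ∝ T⁴, so the ratio is (1551/670)⁴ = (2.315)⁴ = 28.7.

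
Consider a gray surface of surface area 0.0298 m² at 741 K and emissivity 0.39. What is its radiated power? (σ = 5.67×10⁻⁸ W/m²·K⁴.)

P ≈ 199 W

Stefan–Boltzmann: P = εσAT⁴ = 0.39 × 5.67×10⁻⁸ × 0.0298 × (741)⁴ = 0.39 × 5.67×10⁻⁸ × 0.0298 × 3.01×10^11.
P = 199 W.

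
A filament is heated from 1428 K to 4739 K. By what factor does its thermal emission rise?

P ∝ T⁴, so the ratio is (4739/1428)⁴ = (3.319)⁴ = 121.

ratio ≈ 121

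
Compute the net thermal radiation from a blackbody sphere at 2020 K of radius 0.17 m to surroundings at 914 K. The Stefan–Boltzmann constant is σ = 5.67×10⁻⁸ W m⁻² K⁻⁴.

Q ≈ 3.28×10^5 W

A = 4πr² = 4π × (0.17)² = 0.363 m².
Q = σA(T⁴ − T_s⁴). T⁴ − T_s⁴ = (2020)⁴ − (914)⁴ = 1.66×10^13 − 6.98×10^11 = 1.60×10^13 K⁴.
Q = 5.67×10⁻⁸ × 0.363 × 1.60×10^13 = 3.28×10^5 W.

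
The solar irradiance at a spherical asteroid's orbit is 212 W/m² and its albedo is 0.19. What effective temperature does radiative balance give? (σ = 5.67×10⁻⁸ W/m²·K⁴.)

T ≈ 166 K

Power absorbed = (1−a)S·πR²; power emitted = 4πR²σT⁴. Equating and cancelling πR²:
T = ((1−a)S / 4σ)^(1/4) = (172 / (4 × 5.67×10⁻⁸))^(1/4) = (7.57×10^8)^(1/4).
T = 166 K.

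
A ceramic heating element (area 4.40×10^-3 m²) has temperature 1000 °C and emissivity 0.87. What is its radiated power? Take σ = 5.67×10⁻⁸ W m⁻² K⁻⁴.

1000 °C = 1273 K.
P = εσAT⁴ = 0.87 × 5.67×10⁻⁸ × 4.40×10^-3 × (1273)⁴ = 0.87 × 5.67×10⁻⁸ × 4.40×10^-3 × 2.63×10^12.
P = 570 W.

P ≈ 570 W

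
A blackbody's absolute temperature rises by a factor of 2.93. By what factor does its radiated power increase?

P ∝ T⁴, so the power scales as (2.93)⁴ = 73.7.

factor ≈ 73.7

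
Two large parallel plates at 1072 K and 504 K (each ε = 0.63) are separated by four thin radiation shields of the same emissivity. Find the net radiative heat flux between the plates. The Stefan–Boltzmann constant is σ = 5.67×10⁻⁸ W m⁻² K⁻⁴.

q ≈ 6550 W/m²

Each of the 5 gaps contributes resistance (2/ε − 1) = 2/0.63 − 1 = 2.175; total = 10.87.
q = σ(T₁⁴ − T₂⁴) / 10.87 = 5.67×10⁻⁸ × 1.26×10^12 / 10.87 = 6550 W/m².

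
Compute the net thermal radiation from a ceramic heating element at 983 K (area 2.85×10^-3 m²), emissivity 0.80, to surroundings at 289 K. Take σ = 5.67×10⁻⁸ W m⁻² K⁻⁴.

Q ≈ 120 W

Q = εσA(T⁴ − T_s⁴). T⁴ − T_s⁴ = (983)⁴ − (289)⁴ = 9.34×10^11 − 6.98×10^9 = 9.27×10^11 K⁴.
Q = 0.80 × 5.67×10⁻⁸ × 2.85×10^-3 × 9.27×10^11 = 120 W.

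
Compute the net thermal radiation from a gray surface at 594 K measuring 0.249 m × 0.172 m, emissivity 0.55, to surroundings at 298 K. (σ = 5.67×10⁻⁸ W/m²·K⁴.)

Q ≈ 156 W

A = 0.249 × 0.172 = 0.0428 m².
Q = εσA(T⁴ − T_s⁴). T⁴ − T_s⁴ = (594)⁴ − (298)⁴ = 1.24×10^11 − 7.89×10^9 = 1.17×10^11 K⁴.
Q = 0.55 × 5.67×10⁻⁸ × 0.0428 × 1.17×10^11 = 156 W.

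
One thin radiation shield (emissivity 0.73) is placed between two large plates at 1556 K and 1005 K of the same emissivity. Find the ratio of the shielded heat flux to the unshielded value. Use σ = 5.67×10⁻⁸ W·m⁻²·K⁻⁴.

ratio ≈ 0.500

With N identical shields there are N+1 = 2 gaps in series, each with the same radiative resistance, so the flux falls to 1/(N+1) of its unshielded value.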